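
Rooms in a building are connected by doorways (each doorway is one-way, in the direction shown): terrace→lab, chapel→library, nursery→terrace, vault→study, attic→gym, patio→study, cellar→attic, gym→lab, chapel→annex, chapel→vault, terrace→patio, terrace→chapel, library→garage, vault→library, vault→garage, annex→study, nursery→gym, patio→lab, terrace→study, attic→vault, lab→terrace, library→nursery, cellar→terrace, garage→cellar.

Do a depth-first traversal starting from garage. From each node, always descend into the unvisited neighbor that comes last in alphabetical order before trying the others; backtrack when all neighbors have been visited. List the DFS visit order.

garage → cellar → terrace → study → patio → lab → chapel → vault → library → nursery → gym → annex → attic

Visit garage
garage → cellar
cellar → terrace
terrace → study
terrace → patio
patio → lab
terrace → chapel
chapel → vault
vault → library
library → nursery
nursery → gym
chapel → annex
cellar → attic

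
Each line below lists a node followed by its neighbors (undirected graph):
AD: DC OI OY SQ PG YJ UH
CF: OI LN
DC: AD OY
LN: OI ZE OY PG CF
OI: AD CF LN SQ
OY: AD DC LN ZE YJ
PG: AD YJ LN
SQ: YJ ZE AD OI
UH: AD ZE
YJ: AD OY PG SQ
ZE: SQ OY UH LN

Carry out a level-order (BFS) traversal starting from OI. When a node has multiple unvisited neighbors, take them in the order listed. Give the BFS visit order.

Visit OI; enqueue AD, CF, LN, SQ → queue [AD, CF, LN, SQ]
Visit AD; enqueue DC, OY, PG, YJ, UH → queue [CF, LN, SQ, DC, OY, PG, YJ, UH]
Visit CF → queue [LN, SQ, DC, OY, PG, YJ, UH]
Visit LN; enqueue ZE → queue [SQ, DC, OY, PG, YJ, UH, ZE]
Visit SQ → queue [DC, OY, PG, YJ, UH, ZE]
Visit DC → queue [OY, PG, YJ, UH, ZE]
Visit OY → queue [PG, YJ, UH, ZE]
Visit PG → queue [YJ, UH, ZE]
Visit YJ → queue [UH, ZE]
Visit UH → queue [ZE]
Visit ZE → queue []

OI AD CF LN SQ DC OY PG YJ UH ZE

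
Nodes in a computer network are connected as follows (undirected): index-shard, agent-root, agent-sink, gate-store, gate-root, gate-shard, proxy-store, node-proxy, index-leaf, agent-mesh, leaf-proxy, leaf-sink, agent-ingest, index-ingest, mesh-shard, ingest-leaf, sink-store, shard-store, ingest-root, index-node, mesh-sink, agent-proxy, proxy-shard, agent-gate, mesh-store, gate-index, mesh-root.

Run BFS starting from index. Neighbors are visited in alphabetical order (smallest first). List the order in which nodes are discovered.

index → gate → ingest → leaf → node → shard → agent → root → store → proxy → sink → mesh

Visit index; enqueue gate, ingest, leaf, node, shard → queue [gate, ingest, leaf, node, shard]
Visit gate; enqueue agent, root, store → queue [ingest, leaf, node, shard, agent, root, store]
Visit ingest → queue [leaf, node, shard, agent, root, store]
Visit leaf; enqueue proxy, sink → queue [node, shard, agent, root, store, proxy, sink]
Visit node → queue [shard, agent, root, store, proxy, sink]
Visit shard; enqueue mesh → queue [agent, root, store, proxy, sink, mesh]
Visit agent → queue [root, store, proxy, sink, mesh]
Visit root → queue [store, proxy, sink, mesh]
Visit store → queue [proxy, sink, mesh]
Visit proxy → queue [sink, mesh]
Visit sink → queue [mesh]
Visit mesh → queue []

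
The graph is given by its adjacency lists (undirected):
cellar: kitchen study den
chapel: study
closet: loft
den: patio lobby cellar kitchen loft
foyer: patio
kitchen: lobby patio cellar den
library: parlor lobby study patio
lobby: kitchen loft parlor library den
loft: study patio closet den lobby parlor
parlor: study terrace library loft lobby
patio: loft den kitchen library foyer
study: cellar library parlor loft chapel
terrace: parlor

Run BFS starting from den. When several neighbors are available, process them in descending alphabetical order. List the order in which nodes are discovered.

Visit den; enqueue patio, loft, lobby, kitchen, cellar → queue [patio, loft, lobby, kitchen, cellar]
Visit patio; enqueue library, foyer → queue [loft, lobby, kitchen, cellar, library, foyer]
Visit loft; enqueue study, parlor, closet → queue [lobby, kitchen, cellar, library, foyer, study, parlor, closet]
Visit lobby → queue [kitchen, cellar, library, foyer, study, parlor, closet]
Visit kitchen → queue [cellar, library, foyer, study, parlor, closet]
Visit cellar → queue [library, foyer, study, parlor, closet]
Visit library → queue [foyer, study, parlor, closet]
Visit foyer → queue [study, parlor, closet]
Visit study; enqueue chapel → queue [parlor, closet, chapel]
Visit parlor; enqueue terrace → queue [closet, chapel, terrace]
Visit closet → queue [chapel, terrace]
Visit chapel → queue [terrace]
Visit terrace → queue []

den, patio, loft, lobby, kitchen, cellar, library, foyer, study, parlor, closet, chapel, terrace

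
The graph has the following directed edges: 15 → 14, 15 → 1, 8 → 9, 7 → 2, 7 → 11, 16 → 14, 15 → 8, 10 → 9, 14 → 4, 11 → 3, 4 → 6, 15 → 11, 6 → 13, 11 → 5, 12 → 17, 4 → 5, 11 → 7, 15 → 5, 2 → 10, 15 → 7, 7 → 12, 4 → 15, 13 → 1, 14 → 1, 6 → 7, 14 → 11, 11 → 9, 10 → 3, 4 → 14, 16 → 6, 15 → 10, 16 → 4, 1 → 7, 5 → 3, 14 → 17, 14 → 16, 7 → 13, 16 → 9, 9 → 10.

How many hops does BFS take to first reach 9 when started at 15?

Level 0: 15
Level 1: 1, 5, 7, 8, 10, 11, 14
Level 2: 2, 3, 4, 9, 12, 13, 16, 17
Level 3: 6
9 first appears at level 2.

2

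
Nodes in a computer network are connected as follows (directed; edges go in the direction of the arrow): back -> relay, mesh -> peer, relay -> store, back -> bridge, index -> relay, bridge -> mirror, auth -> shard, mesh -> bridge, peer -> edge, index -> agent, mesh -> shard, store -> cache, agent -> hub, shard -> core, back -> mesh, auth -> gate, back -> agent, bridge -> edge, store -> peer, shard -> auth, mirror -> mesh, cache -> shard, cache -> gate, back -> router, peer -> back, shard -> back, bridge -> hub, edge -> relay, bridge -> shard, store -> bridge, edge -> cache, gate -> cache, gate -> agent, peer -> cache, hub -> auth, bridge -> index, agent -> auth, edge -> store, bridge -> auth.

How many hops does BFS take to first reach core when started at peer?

Level 0: peer
Level 1: back, cache, edge
Level 2: agent, bridge, gate, mesh, relay, router, shard, store
Level 3: auth, core, hub, index, mirror
core first appears at level 3.

3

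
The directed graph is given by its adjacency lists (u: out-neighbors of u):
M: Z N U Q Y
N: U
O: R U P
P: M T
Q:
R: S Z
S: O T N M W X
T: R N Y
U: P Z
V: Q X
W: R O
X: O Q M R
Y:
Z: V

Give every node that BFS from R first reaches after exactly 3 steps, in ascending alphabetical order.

Level 0: R
Level 1: S, Z
Level 2: M, N, O, T, V, W, X
Level 3: P, Q, U, Y

P, Q, U, Y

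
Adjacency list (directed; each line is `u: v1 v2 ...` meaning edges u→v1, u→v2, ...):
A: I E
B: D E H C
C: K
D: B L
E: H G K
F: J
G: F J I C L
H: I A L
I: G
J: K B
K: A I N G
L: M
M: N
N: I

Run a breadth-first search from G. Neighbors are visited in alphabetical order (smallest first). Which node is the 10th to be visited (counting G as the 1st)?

A

Visit G; enqueue C, F, I, J, L → queue [C, F, I, J, L]
Visit C; enqueue K → queue [F, I, J, L, K]
Visit F → queue [I, J, L, K]
Visit I → queue [J, L, K]
Visit J; enqueue B → queue [L, K, B]
Visit L; enqueue M → queue [K, B, M]
Visit K; enqueue A, N → queue [B, M, A, N]
Visit B; enqueue D, E, H → queue [M, A, N, D, E, H]
Visit M → queue [A, N, D, E, H]
Visit A → queue [N, D, E, H]
Visit N → queue [D, E, H]
Visit D → queue [E, H]
Visit E → queue [H]
Visit H → queue []

Visit order: G, C, F, I, J, L, K, B, M, A, N, D, E, H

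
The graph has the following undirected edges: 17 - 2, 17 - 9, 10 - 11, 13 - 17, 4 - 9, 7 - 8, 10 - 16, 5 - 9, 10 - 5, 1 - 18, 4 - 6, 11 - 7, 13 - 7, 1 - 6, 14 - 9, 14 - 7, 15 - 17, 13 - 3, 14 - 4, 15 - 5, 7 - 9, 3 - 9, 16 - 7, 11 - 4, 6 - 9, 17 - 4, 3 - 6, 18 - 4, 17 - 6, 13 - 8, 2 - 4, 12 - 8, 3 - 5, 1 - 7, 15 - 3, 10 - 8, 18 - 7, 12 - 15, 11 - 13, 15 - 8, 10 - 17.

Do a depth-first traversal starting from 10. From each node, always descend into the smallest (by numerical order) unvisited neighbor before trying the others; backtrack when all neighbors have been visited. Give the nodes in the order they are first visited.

Visit 10
10 → 5
5 → 3
3 → 6
6 → 1
1 → 7
7 → 8
8 → 12
12 → 15
15 → 17
17 → 2
2 → 4
4 → 9
9 → 14
4 → 11
11 → 13
4 → 18
7 → 16

10 5 3 6 1 7 8 12 15 17 2 4 9 14 11 13 18 16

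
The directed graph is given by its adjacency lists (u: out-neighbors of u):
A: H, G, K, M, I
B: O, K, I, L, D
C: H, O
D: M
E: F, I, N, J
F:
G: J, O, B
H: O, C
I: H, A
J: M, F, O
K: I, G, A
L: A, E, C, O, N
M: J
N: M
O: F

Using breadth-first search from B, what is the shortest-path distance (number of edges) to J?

3

Level 0: B
Level 1: D, I, K, L, O
Level 2: A, C, E, F, G, H, M, N
Level 3: J
J first appears at level 3.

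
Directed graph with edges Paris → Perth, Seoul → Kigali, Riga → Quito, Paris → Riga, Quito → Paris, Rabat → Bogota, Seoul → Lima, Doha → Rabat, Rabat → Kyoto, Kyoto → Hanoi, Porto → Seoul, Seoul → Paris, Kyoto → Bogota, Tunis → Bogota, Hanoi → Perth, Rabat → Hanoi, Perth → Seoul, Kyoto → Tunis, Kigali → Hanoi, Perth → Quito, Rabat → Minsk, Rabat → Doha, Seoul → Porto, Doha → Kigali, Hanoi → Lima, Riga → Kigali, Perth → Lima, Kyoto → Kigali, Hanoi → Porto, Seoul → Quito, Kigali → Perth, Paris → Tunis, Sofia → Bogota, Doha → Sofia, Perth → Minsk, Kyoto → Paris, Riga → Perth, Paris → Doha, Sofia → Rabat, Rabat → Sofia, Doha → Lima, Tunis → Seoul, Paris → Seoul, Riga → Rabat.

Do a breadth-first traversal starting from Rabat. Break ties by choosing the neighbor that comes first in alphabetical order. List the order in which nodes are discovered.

Visit Rabat; enqueue Bogota, Doha, Hanoi, Kyoto, Minsk, Sofia → queue [Bogota, Doha, Hanoi, Kyoto, Minsk, Sofia]
Visit Bogota → queue [Doha, Hanoi, Kyoto, Minsk, Sofia]
Visit Doha; enqueue Kigali, Lima → queue [Hanoi, Kyoto, Minsk, Sofia, Kigali, Lima]
Visit Hanoi; enqueue Perth, Porto → queue [Kyoto, Minsk, Sofia, Kigali, Lima, Perth, Porto]
Visit Kyoto; enqueue Paris, Tunis → queue [Minsk, Sofia, Kigali, Lima, Perth, Porto, Paris, Tunis]
Visit Minsk → queue [Sofia, Kigali, Lima, Perth, Porto, Paris, Tunis]
Visit Sofia → queue [Kigali, Lima, Perth, Porto, Paris, Tunis]
Visit Kigali → queue [Lima, Perth, Porto, Paris, Tunis]
Visit Lima → queue [Perth, Porto, Paris, Tunis]
Visit Perth; enqueue Quito, Seoul → queue [Porto, Paris, Tunis, Quito, Seoul]
Visit Porto → queue [Paris, Tunis, Quito, Seoul]
Visit Paris; enqueue Riga → queue [Tunis, Quito, Seoul, Riga]
Visit Tunis → queue [Quito, Seoul, Riga]
Visit Quito → queue [Seoul, Riga]
Visit Seoul → queue [Riga]
Visit Riga → queue []

Rabat, Bogota, Doha, Hanoi, Kyoto, Minsk, Sofia, Kigali, Lima, Perth, Porto, Paris, Tunis, Quito, Seoul, Riga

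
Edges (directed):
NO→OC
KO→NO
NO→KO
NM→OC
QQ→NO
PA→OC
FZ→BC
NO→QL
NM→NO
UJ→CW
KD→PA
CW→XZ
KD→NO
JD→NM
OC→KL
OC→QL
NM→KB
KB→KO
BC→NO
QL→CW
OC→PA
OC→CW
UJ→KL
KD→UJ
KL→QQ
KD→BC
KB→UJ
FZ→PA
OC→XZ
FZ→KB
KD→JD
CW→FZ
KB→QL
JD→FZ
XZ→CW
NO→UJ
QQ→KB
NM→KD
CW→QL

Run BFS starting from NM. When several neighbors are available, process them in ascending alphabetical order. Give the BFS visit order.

NM → KB → KD → NO → OC → KO → QL → UJ → BC → JD → PA → CW → KL → XZ → FZ → QQ

Visit NM; enqueue KB, KD, NO, OC → queue [KB, KD, NO, OC]
Visit KB; enqueue KO, QL, UJ → queue [KD, NO, OC, KO, QL, UJ]
Visit KD; enqueue BC, JD, PA → queue [NO, OC, KO, QL, UJ, BC, JD, PA]
Visit NO → queue [OC, KO, QL, UJ, BC, JD, PA]
Visit OC; enqueue CW, KL, XZ → queue [KO, QL, UJ, BC, JD, PA, CW, KL, XZ]
Visit KO → queue [QL, UJ, BC, JD, PA, CW, KL, XZ]
Visit QL → queue [UJ, BC, JD, PA, CW, KL, XZ]
Visit UJ → queue [BC, JD, PA, CW, KL, XZ]
Visit BC → queue [JD, PA, CW, KL, XZ]
Visit JD; enqueue FZ → queue [PA, CW, KL, XZ, FZ]
Visit PA → queue [CW, KL, XZ, FZ]
Visit CW → queue [KL, XZ, FZ]
Visit KL; enqueue QQ → queue [XZ, FZ, QQ]
Visit XZ → queue [FZ, QQ]
Visit FZ → queue [QQ]
Visit QQ → queue []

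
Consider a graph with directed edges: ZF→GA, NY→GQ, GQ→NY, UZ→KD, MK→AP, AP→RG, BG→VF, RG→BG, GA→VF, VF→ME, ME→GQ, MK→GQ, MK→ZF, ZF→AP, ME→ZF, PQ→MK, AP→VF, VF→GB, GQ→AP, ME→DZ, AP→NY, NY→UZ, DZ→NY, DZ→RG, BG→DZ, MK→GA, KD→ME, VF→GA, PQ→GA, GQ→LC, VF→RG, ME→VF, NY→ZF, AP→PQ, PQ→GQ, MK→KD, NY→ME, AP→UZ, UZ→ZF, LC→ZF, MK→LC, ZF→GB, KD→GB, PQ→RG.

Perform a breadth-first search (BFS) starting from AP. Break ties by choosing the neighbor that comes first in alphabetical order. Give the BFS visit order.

Visit AP; enqueue NY, PQ, RG, UZ, VF → queue [NY, PQ, RG, UZ, VF]
Visit NY; enqueue GQ, ME, ZF → queue [PQ, RG, UZ, VF, GQ, ME, ZF]
Visit PQ; enqueue GA, MK → queue [RG, UZ, VF, GQ, ME, ZF, GA, MK]
Visit RG; enqueue BG → queue [UZ, VF, GQ, ME, ZF, GA, MK, BG]
Visit UZ; enqueue KD → queue [VF, GQ, ME, ZF, GA, MK, BG, KD]
Visit VF; enqueue GB → queue [GQ, ME, ZF, GA, MK, BG, KD, GB]
Visit GQ; enqueue LC → queue [ME, ZF, GA, MK, BG, KD, GB, LC]
Visit ME; enqueue DZ → queue [ZF, GA, MK, BG, KD, GB, LC, DZ]
Visit ZF → queue [GA, MK, BG, KD, GB, LC, DZ]
Visit GA → queue [MK, BG, KD, GB, LC, DZ]
Visit MK → queue [BG, KD, GB, LC, DZ]
Visit BG → queue [KD, GB, LC, DZ]
Visit KD → queue [GB, LC, DZ]
Visit GB → queue [LC, DZ]
Visit LC → queue [DZ]
Visit DZ → queue []

AP -> NY -> PQ -> RG -> UZ -> VF -> GQ -> ME -> ZF -> GA -> MK -> BG -> KD -> GB -> LC -> DZ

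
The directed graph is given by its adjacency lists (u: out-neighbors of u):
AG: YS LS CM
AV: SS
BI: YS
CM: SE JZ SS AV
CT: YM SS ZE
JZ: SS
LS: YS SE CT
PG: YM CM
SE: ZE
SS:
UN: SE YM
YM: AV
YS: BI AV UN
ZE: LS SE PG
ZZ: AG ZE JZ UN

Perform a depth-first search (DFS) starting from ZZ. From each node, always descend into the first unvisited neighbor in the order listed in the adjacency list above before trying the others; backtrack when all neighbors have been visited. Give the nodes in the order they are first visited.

ZZ -> AG -> YS -> BI -> AV -> SS -> UN -> SE -> ZE -> LS -> CT -> YM -> PG -> CM -> JZ

Visit ZZ
ZZ → AG
AG → YS
YS → BI
YS → AV
AV → SS
YS → UN
UN → SE
SE → ZE
ZE → LS
LS → CT
CT → YM
ZE → PG
PG → CM
CM → JZ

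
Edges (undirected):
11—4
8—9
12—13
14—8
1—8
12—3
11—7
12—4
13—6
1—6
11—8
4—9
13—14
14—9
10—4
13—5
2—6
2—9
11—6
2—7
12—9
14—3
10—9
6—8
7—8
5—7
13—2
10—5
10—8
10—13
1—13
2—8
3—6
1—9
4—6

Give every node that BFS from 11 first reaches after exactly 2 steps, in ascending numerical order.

1, 2, 3, 5, 9, 10, 12, 13, 14

Level 0: 11
Level 1: 4, 6, 7, 8
Level 2: 1, 2, 3, 5, 9, 10, 12, 13, 14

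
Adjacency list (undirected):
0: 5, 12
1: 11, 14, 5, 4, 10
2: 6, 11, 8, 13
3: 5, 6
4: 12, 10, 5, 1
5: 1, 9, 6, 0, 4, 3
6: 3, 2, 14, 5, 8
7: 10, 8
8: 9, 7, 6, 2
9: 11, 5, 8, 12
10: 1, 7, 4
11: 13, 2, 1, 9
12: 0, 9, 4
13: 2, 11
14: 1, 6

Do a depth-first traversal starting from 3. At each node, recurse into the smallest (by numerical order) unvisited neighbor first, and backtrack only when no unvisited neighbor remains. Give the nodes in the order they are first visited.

3 5 0 12 4 1 10 7 8 2 6 14 11 9 13

Visit 3
3 → 5
5 → 0
0 → 12
12 → 4
4 → 1
1 → 10
10 → 7
7 → 8
8 → 2
2 → 6
6 → 14
2 → 11
11 → 9
11 → 13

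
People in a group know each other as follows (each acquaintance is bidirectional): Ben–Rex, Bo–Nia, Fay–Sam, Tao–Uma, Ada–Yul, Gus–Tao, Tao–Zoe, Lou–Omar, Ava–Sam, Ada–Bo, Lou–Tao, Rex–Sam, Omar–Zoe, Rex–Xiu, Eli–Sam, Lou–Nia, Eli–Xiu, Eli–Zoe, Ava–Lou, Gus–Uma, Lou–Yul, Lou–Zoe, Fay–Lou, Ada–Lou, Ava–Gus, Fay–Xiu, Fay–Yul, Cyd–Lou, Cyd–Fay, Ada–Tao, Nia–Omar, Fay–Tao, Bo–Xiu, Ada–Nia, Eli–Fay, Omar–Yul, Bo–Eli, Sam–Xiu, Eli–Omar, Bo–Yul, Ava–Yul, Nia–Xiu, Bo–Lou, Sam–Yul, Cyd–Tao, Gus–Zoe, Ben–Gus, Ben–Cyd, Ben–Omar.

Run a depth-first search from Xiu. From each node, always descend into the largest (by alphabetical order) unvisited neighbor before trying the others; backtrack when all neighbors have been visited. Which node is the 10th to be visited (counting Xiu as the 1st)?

Rex

Visit Xiu
Xiu → Sam
Sam → Yul
Yul → Omar
Omar → Zoe
Zoe → Tao
Tao → Uma
Uma → Gus
Gus → Ben
Ben → Rex
Ben → Cyd
Cyd → Lou
Lou → Nia
Nia → Bo
Bo → Eli
Eli → Fay
Bo → Ada
Lou → Ava

Visit order: Xiu, Sam, Yul, Omar, Zoe, Tao, Uma, Gus, Ben, Rex, Cyd, Lou, Nia, Bo, Eli, Fay, Ada, Ava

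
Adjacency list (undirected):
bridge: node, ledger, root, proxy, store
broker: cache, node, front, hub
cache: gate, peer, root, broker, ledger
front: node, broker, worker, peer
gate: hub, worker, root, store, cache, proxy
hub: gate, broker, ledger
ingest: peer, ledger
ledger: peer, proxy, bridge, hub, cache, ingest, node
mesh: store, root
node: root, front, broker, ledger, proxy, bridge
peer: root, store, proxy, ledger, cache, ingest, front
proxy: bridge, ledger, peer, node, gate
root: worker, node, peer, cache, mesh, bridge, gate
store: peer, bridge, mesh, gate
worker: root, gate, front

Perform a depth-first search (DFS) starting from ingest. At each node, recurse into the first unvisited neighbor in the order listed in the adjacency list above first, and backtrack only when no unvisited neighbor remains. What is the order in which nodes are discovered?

Visit ingest
ingest → peer
peer → root
root → worker
worker → gate
gate → hub
hub → broker
broker → cache
cache → ledger
ledger → proxy
proxy → bridge
bridge → node
node → front
bridge → store
store → mesh

ingest, peer, root, worker, gate, hub, broker, cache, ledger, proxy, bridge, node, front, store, mesh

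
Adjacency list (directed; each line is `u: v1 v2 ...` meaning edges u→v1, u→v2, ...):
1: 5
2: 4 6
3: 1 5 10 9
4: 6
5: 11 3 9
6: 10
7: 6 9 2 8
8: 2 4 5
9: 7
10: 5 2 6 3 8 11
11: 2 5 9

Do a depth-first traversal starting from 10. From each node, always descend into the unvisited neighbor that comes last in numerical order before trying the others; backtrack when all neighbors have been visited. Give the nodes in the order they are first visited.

Visit 10
10 → 11
11 → 9
9 → 7
7 → 8
8 → 5
5 → 3
3 → 1
8 → 4
4 → 6
8 → 2

10 11 9 7 8 5 3 1 4 6 2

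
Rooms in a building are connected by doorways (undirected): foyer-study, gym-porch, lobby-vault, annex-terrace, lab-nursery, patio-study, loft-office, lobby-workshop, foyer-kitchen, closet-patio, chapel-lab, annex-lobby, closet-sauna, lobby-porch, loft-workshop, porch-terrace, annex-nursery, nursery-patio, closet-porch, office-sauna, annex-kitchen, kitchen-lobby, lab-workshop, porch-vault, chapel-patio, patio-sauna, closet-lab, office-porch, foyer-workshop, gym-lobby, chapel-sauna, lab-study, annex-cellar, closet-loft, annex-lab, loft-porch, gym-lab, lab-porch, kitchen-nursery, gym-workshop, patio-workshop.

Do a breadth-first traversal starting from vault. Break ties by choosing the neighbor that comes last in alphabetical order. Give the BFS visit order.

vault -> porch -> lobby -> terrace -> office -> loft -> lab -> gym -> closet -> workshop -> kitchen -> annex -> sauna -> study -> nursery -> chapel -> patio -> foyer -> cellar

Visit vault; enqueue porch, lobby → queue [porch, lobby]
Visit porch; enqueue terrace, office, loft, lab, gym, closet → queue [lobby, terrace, office, loft, lab, gym, closet]
Visit lobby; enqueue workshop, kitchen, annex → queue [terrace, office, loft, lab, gym, closet, workshop, kitchen, annex]
Visit terrace → queue [office, loft, lab, gym, closet, workshop, kitchen, annex]
Visit office; enqueue sauna → queue [loft, lab, gym, closet, workshop, kitchen, annex, sauna]
Visit loft → queue [lab, gym, closet, workshop, kitchen, annex, sauna]
Visit lab; enqueue study, nursery, chapel → queue [gym, closet, workshop, kitchen, annex, sauna, study, nursery, chapel]
Visit gym → queue [closet, workshop, kitchen, annex, sauna, study, nursery, chapel]
Visit closet; enqueue patio → queue [workshop, kitchen, annex, sauna, study, nursery, chapel, patio]
Visit workshop; enqueue foyer → queue [kitchen, annex, sauna, study, nursery, chapel, patio, foyer]
Visit kitchen → queue [annex, sauna, study, nursery, chapel, patio, foyer]
Visit annex; enqueue cellar → queue [sauna, study, nursery, chapel, patio, foyer, cellar]
Visit sauna → queue [study, nursery, chapel, patio, foyer, cellar]
Visit study → queue [nursery, chapel, patio, foyer, cellar]
Visit nursery → queue [chapel, patio, foyer, cellar]
Visit chapel → queue [patio, foyer, cellar]
Visit patio → queue [foyer, cellar]
Visit foyer → queue [cellar]
Visit cellar → queue []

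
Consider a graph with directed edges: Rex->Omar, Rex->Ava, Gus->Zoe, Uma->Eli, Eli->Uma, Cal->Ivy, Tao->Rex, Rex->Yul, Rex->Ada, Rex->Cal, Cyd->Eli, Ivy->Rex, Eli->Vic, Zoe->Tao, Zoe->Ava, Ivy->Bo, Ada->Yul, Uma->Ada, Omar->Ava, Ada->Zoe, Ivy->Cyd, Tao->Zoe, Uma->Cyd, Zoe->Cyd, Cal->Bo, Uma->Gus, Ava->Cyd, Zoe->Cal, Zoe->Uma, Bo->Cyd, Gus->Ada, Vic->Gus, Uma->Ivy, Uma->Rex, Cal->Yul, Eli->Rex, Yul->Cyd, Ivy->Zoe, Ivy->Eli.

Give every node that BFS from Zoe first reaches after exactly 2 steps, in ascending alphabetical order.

Ada, Bo, Eli, Gus, Ivy, Rex, Yul

Level 0: Zoe
Level 1: Ava, Cal, Cyd, Tao, Uma
Level 2: Ada, Bo, Eli, Gus, Ivy, Rex, Yul
Level 3: Omar, Vic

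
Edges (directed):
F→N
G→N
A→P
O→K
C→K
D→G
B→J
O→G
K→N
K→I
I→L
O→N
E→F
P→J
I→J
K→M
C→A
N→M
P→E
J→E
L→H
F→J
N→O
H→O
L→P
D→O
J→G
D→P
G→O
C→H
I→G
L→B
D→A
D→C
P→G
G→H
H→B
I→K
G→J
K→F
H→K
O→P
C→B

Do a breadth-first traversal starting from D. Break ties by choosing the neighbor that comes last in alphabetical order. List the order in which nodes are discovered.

D, P, O, G, C, A, J, E, N, K, H, B, F, M, I, L

Visit D; enqueue P, O, G, C, A → queue [P, O, G, C, A]
Visit P; enqueue J, E → queue [O, G, C, A, J, E]
Visit O; enqueue N, K → queue [G, C, A, J, E, N, K]
Visit G; enqueue H → queue [C, A, J, E, N, K, H]
Visit C; enqueue B → queue [A, J, E, N, K, H, B]
Visit A → queue [J, E, N, K, H, B]
Visit J → queue [E, N, K, H, B]
Visit E; enqueue F → queue [N, K, H, B, F]
Visit N; enqueue M → queue [K, H, B, F, M]
Visit K; enqueue I → queue [H, B, F, M, I]
Visit H → queue [B, F, M, I]
Visit B → queue [F, M, I]
Visit F → queue [M, I]
Visit M → queue [I]
Visit I; enqueue L → queue [L]
Visit L → queue []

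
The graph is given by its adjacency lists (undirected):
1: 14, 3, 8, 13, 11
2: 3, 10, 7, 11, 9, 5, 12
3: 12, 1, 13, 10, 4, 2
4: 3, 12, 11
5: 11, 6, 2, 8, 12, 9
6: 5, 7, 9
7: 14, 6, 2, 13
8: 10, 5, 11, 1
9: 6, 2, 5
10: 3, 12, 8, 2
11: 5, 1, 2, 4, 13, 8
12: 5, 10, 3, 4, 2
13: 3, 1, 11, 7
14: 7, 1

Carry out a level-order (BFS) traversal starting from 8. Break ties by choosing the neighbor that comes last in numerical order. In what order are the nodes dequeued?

8 11 10 5 1 13 4 2 12 3 9 6 14 7

Visit 8; enqueue 11, 10, 5, 1 → queue [11, 10, 5, 1]
Visit 11; enqueue 13, 4, 2 → queue [10, 5, 1, 13, 4, 2]
Visit 10; enqueue 12, 3 → queue [5, 1, 13, 4, 2, 12, 3]
Visit 5; enqueue 9, 6 → queue [1, 13, 4, 2, 12, 3, 9, 6]
Visit 1; enqueue 14 → queue [13, 4, 2, 12, 3, 9, 6, 14]
Visit 13; enqueue 7 → queue [4, 2, 12, 3, 9, 6, 14, 7]
Visit 4 → queue [2, 12, 3, 9, 6, 14, 7]
Visit 2 → queue [12, 3, 9, 6, 14, 7]
Visit 12 → queue [3, 9, 6, 14, 7]
Visit 3 → queue [9, 6, 14, 7]
Visit 9 → queue [6, 14, 7]
Visit 6 → queue [14, 7]
Visit 14 → queue [7]
Visit 7 → queue []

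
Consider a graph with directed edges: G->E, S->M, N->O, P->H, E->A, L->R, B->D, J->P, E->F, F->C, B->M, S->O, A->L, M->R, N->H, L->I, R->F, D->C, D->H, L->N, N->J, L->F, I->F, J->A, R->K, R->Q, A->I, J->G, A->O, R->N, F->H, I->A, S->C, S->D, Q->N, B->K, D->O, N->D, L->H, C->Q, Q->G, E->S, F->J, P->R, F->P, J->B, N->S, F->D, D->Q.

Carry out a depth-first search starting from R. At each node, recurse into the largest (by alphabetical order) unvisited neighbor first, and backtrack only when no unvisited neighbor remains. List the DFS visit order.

R -> Q -> N -> S -> O -> M -> D -> H -> C -> J -> P -> G -> E -> F -> A -> L -> I -> B -> K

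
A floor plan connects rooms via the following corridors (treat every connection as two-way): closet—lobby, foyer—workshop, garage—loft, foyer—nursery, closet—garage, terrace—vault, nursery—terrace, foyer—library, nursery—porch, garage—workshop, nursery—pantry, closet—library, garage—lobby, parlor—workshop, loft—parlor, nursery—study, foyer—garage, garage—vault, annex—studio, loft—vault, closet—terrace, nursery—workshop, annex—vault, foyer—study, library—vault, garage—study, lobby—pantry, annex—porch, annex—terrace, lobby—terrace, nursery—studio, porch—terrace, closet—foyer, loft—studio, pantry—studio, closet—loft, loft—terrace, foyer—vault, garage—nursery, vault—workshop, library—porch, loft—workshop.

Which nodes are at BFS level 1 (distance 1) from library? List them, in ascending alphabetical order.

closet, foyer, porch, vault

Level 0: library
Level 1: closet, foyer, porch, vault
Level 2: annex, garage, lobby, loft, nursery, study, terrace, workshop
Level 3: pantry, parlor, studio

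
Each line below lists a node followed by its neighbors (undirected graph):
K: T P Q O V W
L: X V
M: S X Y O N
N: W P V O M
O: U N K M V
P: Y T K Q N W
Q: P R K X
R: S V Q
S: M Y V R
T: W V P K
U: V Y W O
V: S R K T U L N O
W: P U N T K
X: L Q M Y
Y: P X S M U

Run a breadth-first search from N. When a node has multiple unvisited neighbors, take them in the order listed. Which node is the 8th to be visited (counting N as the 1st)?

T

Visit N; enqueue W, P, V, O, M → queue [W, P, V, O, M]
Visit W; enqueue U, T, K → queue [P, V, O, M, U, T, K]
Visit P; enqueue Y, Q → queue [V, O, M, U, T, K, Y, Q]
Visit V; enqueue S, R, L → queue [O, M, U, T, K, Y, Q, S, R, L]
Visit O → queue [M, U, T, K, Y, Q, S, R, L]
Visit M; enqueue X → queue [U, T, K, Y, Q, S, R, L, X]
Visit U → queue [T, K, Y, Q, S, R, L, X]
Visit T → queue [K, Y, Q, S, R, L, X]
Visit K → queue [Y, Q, S, R, L, X]
Visit Y → queue [Q, S, R, L, X]
Visit Q → queue [S, R, L, X]
Visit S → queue [R, L, X]
Visit R → queue [L, X]
Visit L → queue [X]
Visit X → queue []

Visit order: N, W, P, V, O, M, U, T, K, Y, Q, S, R, L, X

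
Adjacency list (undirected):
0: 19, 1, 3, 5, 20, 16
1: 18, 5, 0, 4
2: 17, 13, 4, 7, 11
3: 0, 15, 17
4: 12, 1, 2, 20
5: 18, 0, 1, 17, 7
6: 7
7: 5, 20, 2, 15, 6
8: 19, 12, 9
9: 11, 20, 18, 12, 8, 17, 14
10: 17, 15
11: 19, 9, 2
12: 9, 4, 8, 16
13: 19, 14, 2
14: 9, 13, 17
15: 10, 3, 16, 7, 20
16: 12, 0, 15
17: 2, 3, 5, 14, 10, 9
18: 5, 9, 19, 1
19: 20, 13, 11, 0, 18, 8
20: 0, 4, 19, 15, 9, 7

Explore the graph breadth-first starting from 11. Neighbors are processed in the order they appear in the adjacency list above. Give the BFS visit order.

11, 19, 9, 2, 20, 13, 0, 18, 8, 12, 17, 14, 4, 7, 15, 1, 3, 5, 16, 10, 6

Visit 11; enqueue 19, 9, 2 → queue [19, 9, 2]
Visit 19; enqueue 20, 13, 0, 18, 8 → queue [9, 2, 20, 13, 0, 18, 8]
Visit 9; enqueue 12, 17, 14 → queue [2, 20, 13, 0, 18, 8, 12, 17, 14]
Visit 2; enqueue 4, 7 → queue [20, 13, 0, 18, 8, 12, 17, 14, 4, 7]
Visit 20; enqueue 15 → queue [13, 0, 18, 8, 12, 17, 14, 4, 7, 15]
Visit 13 → queue [0, 18, 8, 12, 17, 14, 4, 7, 15]
Visit 0; enqueue 1, 3, 5, 16 → queue [18, 8, 12, 17, 14, 4, 7, 15, 1, 3, 5, 16]
Visit 18 → queue [8, 12, 17, 14, 4, 7, 15, 1, 3, 5, 16]
Visit 8 → queue [12, 17, 14, 4, 7, 15, 1, 3, 5, 16]
Visit 12 → queue [17, 14, 4, 7, 15, 1, 3, 5, 16]
Visit 17; enqueue 10 → queue [14, 4, 7, 15, 1, 3, 5, 16, 10]
Visit 14 → queue [4, 7, 15, 1, 3, 5, 16, 10]
Visit 4 → queue [7, 15, 1, 3, 5, 16, 10]
Visit 7; enqueue 6 → queue [15, 1, 3, 5, 16, 10, 6]
Visit 15 → queue [1, 3, 5, 16, 10, 6]
Visit 1 → queue [3, 5, 16, 10, 6]
Visit 3 → queue [5, 16, 10, 6]
Visit 5 → queue [16, 10, 6]
Visit 16 → queue [10, 6]
Visit 10 → queue [6]
Visit 6 → queue []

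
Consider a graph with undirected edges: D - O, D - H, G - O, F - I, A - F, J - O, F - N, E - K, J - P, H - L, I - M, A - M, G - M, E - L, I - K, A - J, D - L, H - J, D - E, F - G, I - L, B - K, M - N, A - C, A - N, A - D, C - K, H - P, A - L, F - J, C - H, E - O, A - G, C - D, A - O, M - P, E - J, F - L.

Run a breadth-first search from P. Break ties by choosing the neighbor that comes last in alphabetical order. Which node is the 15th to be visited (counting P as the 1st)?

K

Visit P; enqueue M, J, H → queue [M, J, H]
Visit M; enqueue N, I, G, A → queue [J, H, N, I, G, A]
Visit J; enqueue O, F, E → queue [H, N, I, G, A, O, F, E]
Visit H; enqueue L, D, C → queue [N, I, G, A, O, F, E, L, D, C]
Visit N → queue [I, G, A, O, F, E, L, D, C]
Visit I; enqueue K → queue [G, A, O, F, E, L, D, C, K]
Visit G → queue [A, O, F, E, L, D, C, K]
Visit A → queue [O, F, E, L, D, C, K]
Visit O → queue [F, E, L, D, C, K]
Visit F → queue [E, L, D, C, K]
Visit E → queue [L, D, C, K]
Visit L → queue [D, C, K]
Visit D → queue [C, K]
Visit C → queue [K]
Visit K; enqueue B → queue [B]
Visit B → queue []

Visit order: P, M, J, H, N, I, G, A, O, F, E, L, D, C, K, B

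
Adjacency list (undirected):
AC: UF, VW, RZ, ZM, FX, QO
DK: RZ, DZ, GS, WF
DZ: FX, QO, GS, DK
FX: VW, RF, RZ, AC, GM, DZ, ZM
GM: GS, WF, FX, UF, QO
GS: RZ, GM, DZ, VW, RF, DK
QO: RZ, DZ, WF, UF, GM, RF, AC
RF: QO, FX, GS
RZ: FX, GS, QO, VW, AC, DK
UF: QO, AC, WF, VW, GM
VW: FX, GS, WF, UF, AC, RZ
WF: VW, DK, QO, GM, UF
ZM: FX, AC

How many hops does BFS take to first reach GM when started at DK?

2

Level 0: DK
Level 1: DZ, GS, RZ, WF
Level 2: AC, FX, GM, QO, RF, UF, VW
Level 3: ZM
GM first appears at level 2.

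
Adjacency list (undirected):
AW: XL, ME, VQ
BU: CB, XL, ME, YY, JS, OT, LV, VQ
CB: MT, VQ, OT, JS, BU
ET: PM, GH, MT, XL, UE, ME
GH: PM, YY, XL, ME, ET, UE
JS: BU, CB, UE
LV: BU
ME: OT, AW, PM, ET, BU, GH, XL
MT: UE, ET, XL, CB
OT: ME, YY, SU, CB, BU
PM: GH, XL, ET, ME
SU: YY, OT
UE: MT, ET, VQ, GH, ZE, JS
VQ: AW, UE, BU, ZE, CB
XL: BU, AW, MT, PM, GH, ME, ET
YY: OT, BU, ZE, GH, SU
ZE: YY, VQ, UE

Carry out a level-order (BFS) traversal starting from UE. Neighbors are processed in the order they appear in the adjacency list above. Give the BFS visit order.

Visit UE; enqueue MT, ET, VQ, GH, ZE, JS → queue [MT, ET, VQ, GH, ZE, JS]
Visit MT; enqueue XL, CB → queue [ET, VQ, GH, ZE, JS, XL, CB]
Visit ET; enqueue PM, ME → queue [VQ, GH, ZE, JS, XL, CB, PM, ME]
Visit VQ; enqueue AW, BU → queue [GH, ZE, JS, XL, CB, PM, ME, AW, BU]
Visit GH; enqueue YY → queue [ZE, JS, XL, CB, PM, ME, AW, BU, YY]
Visit ZE → queue [JS, XL, CB, PM, ME, AW, BU, YY]
Visit JS → queue [XL, CB, PM, ME, AW, BU, YY]
Visit XL → queue [CB, PM, ME, AW, BU, YY]
Visit CB; enqueue OT → queue [PM, ME, AW, BU, YY, OT]
Visit PM → queue [ME, AW, BU, YY, OT]
Visit ME → queue [AW, BU, YY, OT]
Visit AW → queue [BU, YY, OT]
Visit BU; enqueue LV → queue [YY, OT, LV]
Visit YY; enqueue SU → queue [OT, LV, SU]
Visit OT → queue [LV, SU]
Visit LV → queue [SU]
Visit SU → queue []

UE -> MT -> ET -> VQ -> GH -> ZE -> JS -> XL -> CB -> PM -> ME -> AW -> BU -> YY -> OT -> LV -> SU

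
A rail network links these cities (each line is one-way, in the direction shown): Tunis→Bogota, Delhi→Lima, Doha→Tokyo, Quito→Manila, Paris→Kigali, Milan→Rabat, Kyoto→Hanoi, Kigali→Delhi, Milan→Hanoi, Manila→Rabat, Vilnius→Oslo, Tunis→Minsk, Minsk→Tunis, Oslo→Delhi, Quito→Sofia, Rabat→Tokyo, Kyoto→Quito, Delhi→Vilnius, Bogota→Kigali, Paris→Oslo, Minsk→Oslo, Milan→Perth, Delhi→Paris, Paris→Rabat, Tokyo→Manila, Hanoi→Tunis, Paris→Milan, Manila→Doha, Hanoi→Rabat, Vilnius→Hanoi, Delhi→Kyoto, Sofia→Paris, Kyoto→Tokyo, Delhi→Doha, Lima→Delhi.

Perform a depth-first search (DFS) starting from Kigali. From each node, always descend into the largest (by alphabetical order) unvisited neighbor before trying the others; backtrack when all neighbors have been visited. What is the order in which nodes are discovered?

Kigali, Delhi, Vilnius, Oslo, Hanoi, Tunis, Minsk, Bogota, Rabat, Tokyo, Manila, Doha, Paris, Milan, Perth, Lima, Kyoto, Quito, Sofia

Visit Kigali
Kigali → Delhi
Delhi → Vilnius
Vilnius → Oslo
Vilnius → Hanoi
Hanoi → Tunis
Tunis → Minsk
Tunis → Bogota
Hanoi → Rabat
Rabat → Tokyo
Tokyo → Manila
Manila → Doha
Delhi → Paris
Paris → Milan
Milan → Perth
Delhi → Lima
Delhi → Kyoto
Kyoto → Quito
Quito → Sofia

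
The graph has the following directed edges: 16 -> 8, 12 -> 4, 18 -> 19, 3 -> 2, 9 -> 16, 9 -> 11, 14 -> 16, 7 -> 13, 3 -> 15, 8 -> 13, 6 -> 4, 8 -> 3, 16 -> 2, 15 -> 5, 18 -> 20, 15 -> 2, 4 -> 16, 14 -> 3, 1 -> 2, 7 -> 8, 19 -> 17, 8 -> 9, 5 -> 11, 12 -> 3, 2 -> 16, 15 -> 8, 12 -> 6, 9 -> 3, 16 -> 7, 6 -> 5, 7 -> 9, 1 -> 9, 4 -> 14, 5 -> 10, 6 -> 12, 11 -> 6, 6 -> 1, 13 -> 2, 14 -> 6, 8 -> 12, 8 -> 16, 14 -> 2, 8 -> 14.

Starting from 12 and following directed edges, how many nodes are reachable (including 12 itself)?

BFS from 12 visits: 12, 6, 4, 3, 5, 1, 16, 14, 15, 2, 11, 10, 9, 8, 7, 13
Reachable nodes: 16 of 20 total.

16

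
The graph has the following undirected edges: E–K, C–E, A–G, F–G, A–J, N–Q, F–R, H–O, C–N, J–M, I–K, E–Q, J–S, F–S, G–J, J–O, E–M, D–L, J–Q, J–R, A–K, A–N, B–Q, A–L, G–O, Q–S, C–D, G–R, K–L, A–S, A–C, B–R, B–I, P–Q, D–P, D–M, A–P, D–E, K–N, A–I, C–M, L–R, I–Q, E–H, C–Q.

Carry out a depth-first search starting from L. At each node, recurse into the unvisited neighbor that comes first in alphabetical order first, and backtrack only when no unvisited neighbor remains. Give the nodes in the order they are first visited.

Visit L
L → A
A → C
C → D
D → E
E → H
H → O
O → G
G → F
F → R
R → B
B → I
I → K
K → N
N → Q
Q → J
J → M
J → S
Q → P

L -> A -> C -> D -> E -> H -> O -> G -> F -> R -> B -> I -> K -> N -> Q -> J -> M -> S -> P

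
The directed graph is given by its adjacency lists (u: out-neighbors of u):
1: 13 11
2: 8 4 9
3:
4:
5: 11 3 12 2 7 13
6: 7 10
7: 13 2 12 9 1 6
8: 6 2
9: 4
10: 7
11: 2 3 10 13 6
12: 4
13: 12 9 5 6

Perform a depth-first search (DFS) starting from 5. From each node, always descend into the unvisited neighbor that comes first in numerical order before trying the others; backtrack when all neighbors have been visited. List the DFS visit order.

Visit 5
5 → 2
2 → 4
2 → 8
8 → 6
6 → 7
7 → 1
1 → 11
11 → 3
11 → 10
11 → 13
13 → 9
13 → 12

5, 2, 4, 8, 6, 7, 1, 11, 3, 10, 13, 9, 12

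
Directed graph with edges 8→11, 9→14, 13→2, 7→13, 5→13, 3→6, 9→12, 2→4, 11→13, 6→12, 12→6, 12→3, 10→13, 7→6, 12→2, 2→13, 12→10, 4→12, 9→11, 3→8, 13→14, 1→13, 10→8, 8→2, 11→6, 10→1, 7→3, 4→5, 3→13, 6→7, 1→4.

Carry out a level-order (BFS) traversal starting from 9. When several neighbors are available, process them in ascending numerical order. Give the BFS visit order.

9, 11, 12, 14, 6, 13, 2, 3, 10, 7, 4, 8, 1, 5

Visit 9; enqueue 11, 12, 14 → queue [11, 12, 14]
Visit 11; enqueue 6, 13 → queue [12, 14, 6, 13]
Visit 12; enqueue 2, 3, 10 → queue [14, 6, 13, 2, 3, 10]
Visit 14 → queue [6, 13, 2, 3, 10]
Visit 6; enqueue 7 → queue [13, 2, 3, 10, 7]
Visit 13 → queue [2, 3, 10, 7]
Visit 2; enqueue 4 → queue [3, 10, 7, 4]
Visit 3; enqueue 8 → queue [10, 7, 4, 8]
Visit 10; enqueue 1 → queue [7, 4, 8, 1]
Visit 7 → queue [4, 8, 1]
Visit 4; enqueue 5 → queue [8, 1, 5]
Visit 8 → queue [1, 5]
Visit 1 → queue [5]
Visit 5 → queue []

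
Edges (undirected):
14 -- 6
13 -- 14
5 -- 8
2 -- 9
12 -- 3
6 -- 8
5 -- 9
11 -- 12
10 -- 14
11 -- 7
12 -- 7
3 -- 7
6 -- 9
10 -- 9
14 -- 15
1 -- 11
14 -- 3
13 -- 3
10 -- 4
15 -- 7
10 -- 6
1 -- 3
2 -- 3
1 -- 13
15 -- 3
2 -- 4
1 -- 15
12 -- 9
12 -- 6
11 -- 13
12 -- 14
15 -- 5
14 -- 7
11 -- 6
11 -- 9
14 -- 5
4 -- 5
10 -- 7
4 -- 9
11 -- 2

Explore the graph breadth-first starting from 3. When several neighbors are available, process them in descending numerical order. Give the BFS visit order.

Visit 3; enqueue 15, 14, 13, 12, 7, 2, 1 → queue [15, 14, 13, 12, 7, 2, 1]
Visit 15; enqueue 5 → queue [14, 13, 12, 7, 2, 1, 5]
Visit 14; enqueue 10, 6 → queue [13, 12, 7, 2, 1, 5, 10, 6]
Visit 13; enqueue 11 → queue [12, 7, 2, 1, 5, 10, 6, 11]
Visit 12; enqueue 9 → queue [7, 2, 1, 5, 10, 6, 11, 9]
Visit 7 → queue [2, 1, 5, 10, 6, 11, 9]
Visit 2; enqueue 4 → queue [1, 5, 10, 6, 11, 9, 4]
Visit 1 → queue [5, 10, 6, 11, 9, 4]
Visit 5; enqueue 8 → queue [10, 6, 11, 9, 4, 8]
Visit 10 → queue [6, 11, 9, 4, 8]
Visit 6 → queue [11, 9, 4, 8]
Visit 11 → queue [9, 4, 8]
Visit 9 → queue [4, 8]
Visit 4 → queue [8]
Visit 8 → queue []

3 -> 15 -> 14 -> 13 -> 12 -> 7 -> 2 -> 1 -> 5 -> 10 -> 6 -> 11 -> 9 -> 4 -> 8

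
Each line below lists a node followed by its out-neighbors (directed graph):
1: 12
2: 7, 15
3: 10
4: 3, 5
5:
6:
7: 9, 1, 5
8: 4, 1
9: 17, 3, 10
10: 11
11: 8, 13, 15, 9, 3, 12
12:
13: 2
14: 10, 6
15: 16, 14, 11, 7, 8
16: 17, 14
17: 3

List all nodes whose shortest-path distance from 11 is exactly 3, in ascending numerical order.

5, 6

Level 0: 11
Level 1: 3, 8, 9, 12, 13, 15
Level 2: 1, 2, 4, 7, 10, 14, 16, 17
Level 3: 5, 6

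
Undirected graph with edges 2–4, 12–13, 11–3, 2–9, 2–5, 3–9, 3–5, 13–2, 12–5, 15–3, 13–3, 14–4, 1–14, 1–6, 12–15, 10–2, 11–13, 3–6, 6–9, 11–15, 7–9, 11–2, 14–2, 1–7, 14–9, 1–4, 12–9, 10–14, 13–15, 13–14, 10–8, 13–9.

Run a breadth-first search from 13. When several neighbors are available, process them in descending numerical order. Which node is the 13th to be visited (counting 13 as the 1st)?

7

Visit 13; enqueue 15, 14, 12, 11, 9, 3, 2 → queue [15, 14, 12, 11, 9, 3, 2]
Visit 15 → queue [14, 12, 11, 9, 3, 2]
Visit 14; enqueue 10, 4, 1 → queue [12, 11, 9, 3, 2, 10, 4, 1]
Visit 12; enqueue 5 → queue [11, 9, 3, 2, 10, 4, 1, 5]
Visit 11 → queue [9, 3, 2, 10, 4, 1, 5]
Visit 9; enqueue 7, 6 → queue [3, 2, 10, 4, 1, 5, 7, 6]
Visit 3 → queue [2, 10, 4, 1, 5, 7, 6]
Visit 2 → queue [10, 4, 1, 5, 7, 6]
Visit 10; enqueue 8 → queue [4, 1, 5, 7, 6, 8]
Visit 4 → queue [1, 5, 7, 6, 8]
Visit 1 → queue [5, 7, 6, 8]
Visit 5 → queue [7, 6, 8]
Visit 7 → queue [6, 8]
Visit 6 → queue [8]
Visit 8 → queue []

Visit order: 13, 15, 14, 12, 11, 9, 3, 2, 10, 4, 1, 5, 7, 6, 8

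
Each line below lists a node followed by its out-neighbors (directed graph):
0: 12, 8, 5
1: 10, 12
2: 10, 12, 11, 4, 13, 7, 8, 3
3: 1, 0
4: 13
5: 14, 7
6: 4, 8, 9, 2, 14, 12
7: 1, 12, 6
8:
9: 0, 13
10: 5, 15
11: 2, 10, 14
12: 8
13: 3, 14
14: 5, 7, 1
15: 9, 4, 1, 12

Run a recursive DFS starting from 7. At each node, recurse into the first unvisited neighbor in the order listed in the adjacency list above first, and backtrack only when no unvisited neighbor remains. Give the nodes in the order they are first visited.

7 1 10 5 14 15 9 0 12 8 13 3 4 6 2 11

Visit 7
7 → 1
1 → 10
10 → 5
5 → 14
10 → 15
15 → 9
9 → 0
0 → 12
12 → 8
9 → 13
13 → 3
15 → 4
7 → 6
6 → 2
2 → 11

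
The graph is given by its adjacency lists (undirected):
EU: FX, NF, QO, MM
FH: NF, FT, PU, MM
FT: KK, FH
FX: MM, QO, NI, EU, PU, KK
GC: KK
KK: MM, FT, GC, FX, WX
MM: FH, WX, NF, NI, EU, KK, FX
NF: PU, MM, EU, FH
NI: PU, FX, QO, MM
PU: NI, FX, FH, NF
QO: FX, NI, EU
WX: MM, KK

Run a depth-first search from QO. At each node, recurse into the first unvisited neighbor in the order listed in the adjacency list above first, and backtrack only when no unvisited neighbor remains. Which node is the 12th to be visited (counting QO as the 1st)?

Visit QO
QO → FX
FX → MM
MM → FH
FH → NF
NF → PU
PU → NI
NF → EU
FH → FT
FT → KK
KK → GC
KK → WX

Visit order: QO, FX, MM, FH, NF, PU, NI, EU, FT, KK, GC, WX

WX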